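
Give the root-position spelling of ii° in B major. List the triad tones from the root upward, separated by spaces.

The root, C#, is scale degree 2 — the same note in B major and B minor; only the chord quality changes. Stacking thirds in B minor on C# gives C#–E–G.

C# E G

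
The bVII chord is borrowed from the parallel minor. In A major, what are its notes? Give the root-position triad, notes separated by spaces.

Scale degree 7 in A major is G#. bVII uses the lowered form, G, taken from A minor. In A minor the chord on G is G–B–D.

G B D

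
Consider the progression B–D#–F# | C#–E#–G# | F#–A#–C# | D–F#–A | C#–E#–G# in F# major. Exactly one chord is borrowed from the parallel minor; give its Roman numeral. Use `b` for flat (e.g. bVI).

bVI

In F# major the diatonic chords are F#, G#m, A#m, B, C#, D#m, E#dim. Of the given chords, B–D#–F# = B, C#–E#–G# = C# and F#–A#–C# = F# are diatonic. D–F#–A is not: scale degree 6 in F# major carries D#m (vi). In F# minor the chord on that degree is D, so here it functions as bVI, borrowed from the parallel minor.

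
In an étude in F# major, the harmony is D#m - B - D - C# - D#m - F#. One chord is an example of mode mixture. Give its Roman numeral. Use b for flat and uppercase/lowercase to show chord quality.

In F# major the diatonic chords are F#, G#m, A#m, B, C#, D#m, E#dim. D#m, B, C# and F# are all diatonic. D (D–F#–A) doesn't fit — on degree 6 F# major would have D#m (vi). D is the degree-6 chord of F# minor, so it is the borrowed bVI.

bVI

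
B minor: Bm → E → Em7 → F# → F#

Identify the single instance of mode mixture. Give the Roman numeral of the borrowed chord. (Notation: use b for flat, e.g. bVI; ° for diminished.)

IV

In B minor (with V from harmonic minor) the diatonic chords are Bm, C#dim, D, Em, F#, G, A. Bm, Em7 and F# are all diatonic. E (E–G#–B) doesn't fit — on degree 4 B minor would have Em (iv). E is the degree-4 chord of B major, so it is the borrowed IV.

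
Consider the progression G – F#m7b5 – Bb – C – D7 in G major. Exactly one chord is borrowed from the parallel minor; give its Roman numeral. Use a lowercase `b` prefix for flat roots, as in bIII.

bIII

G major has the diatonic set G, Am, Bm, C, D, Em, F#dim. G, F#m7b5, C and D7 all belong to that set. But Bb (Bb–D–F) is foreign: the diatonic iii on degree 3 is Bm, whereas Bb comes from G minor. It is labeled bIII.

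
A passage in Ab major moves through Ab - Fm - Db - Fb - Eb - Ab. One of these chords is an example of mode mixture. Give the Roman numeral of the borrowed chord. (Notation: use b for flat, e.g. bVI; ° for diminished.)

bVI

In Ab major the diatonic chords are Ab, Bbm, Cm, Db, Eb, Fm, Gdim. Of the given chords, Ab, Fm, Db and Eb are diatonic. Fb (Fb–Ab–Cb) doesn't fit — on degree 6 Ab major would have Fm (vi). Fb is the degree-6 chord of Ab minor, so it is the borrowed bVI.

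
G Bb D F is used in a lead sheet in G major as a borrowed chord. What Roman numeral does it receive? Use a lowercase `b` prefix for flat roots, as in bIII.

i7

The root G is the diatonic 1st degree of G major; the borrowing shows in the chord quality. The diatonic chord on degree 1 would be G (I), but G–Bb–D–F is the minor-seventh chord from G minor. As a borrowed chord it is labeled i7.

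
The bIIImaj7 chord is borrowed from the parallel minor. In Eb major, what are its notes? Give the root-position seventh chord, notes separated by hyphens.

bIIImaj7 is built on the lowered scale degree 3. In Eb major degree 3 is G; lowered it becomes Gb. In Eb minor the chord on Gb is Gb–Bb–Db–F.

Gb-Bb-Db-F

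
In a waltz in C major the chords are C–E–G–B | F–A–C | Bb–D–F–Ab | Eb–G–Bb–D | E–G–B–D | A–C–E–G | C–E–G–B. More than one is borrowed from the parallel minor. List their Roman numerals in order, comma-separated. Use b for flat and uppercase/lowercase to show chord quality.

The diatonic triads in C major are C, Dm, Em, F, G, Am, Bdim. C–E–G–B = Cmaj7, F–A–C = F, E–G–B–D = Em7 and A–C–E–G = Am7 all belong to that set. Bb–D–F–Ab is not: scale degree 7 in C major carries Bdim (vii°). In C minor the chord on that degree is Bb7, so here it functions as bVII7, borrowed from the parallel minor. Eb–G–Bb–D doesn't fit — on degree 3 C major would have Em (iii). Ebmaj7 is the degree-3 chord of C minor, so it is the borrowed bIIImaj7.

bVII7, bIIImaj7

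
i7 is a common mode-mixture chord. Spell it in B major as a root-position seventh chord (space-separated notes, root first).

B D F# A

i7 is built on scale degree 1, which is B in both B major and its parallel. Building the minor-seventh chord from the parallel minor on B: B–D–F#–A.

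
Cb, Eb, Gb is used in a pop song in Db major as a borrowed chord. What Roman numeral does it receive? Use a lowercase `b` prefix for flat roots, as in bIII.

In Db major scale degree 7 is C; Cb is its lowered form, from Db minor. Cb–Eb–Gb is a major chord — the form found in Db minor, not the diatonic vii° (Cdim). Borrowed into Db major it is written bVII.

bVII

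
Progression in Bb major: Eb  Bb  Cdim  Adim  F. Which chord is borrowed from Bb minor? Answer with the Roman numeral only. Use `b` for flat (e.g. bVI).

ii°

Bb major has the diatonic set Bb, Cm, Dm, Eb, F, Gm, Adim. Eb, Bb, Adim and F all belong to that set. But Cdim (C–Eb–Gb) is foreign: the diatonic ii on degree 2 is Cm, whereas Cdim comes from Bb minor. It is labeled ii°.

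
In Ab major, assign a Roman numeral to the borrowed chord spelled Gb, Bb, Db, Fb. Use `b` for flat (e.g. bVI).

The root Gb is the lowered 7th scale degree — diatonically Ab major has G there. The diatonic chord on degree 7 would be Gdim (vii°), but Gb–Bb–Db–Fb is the dominant-seventh chord from Ab minor. As a borrowed chord it is labeled bVII7.

bVII7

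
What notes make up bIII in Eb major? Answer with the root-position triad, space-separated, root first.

Gb Bb Db

bIII is built on the lowered scale degree 3. In Eb major degree 3 is G; lowered it becomes Gb. Building the major chord from the parallel minor on Gb: Gb–Bb–Db.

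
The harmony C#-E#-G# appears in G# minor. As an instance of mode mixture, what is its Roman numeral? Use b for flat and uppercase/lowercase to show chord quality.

The root C# is the diatonic 4th degree of G# minor; the borrowing shows in the chord quality. The diatonic chord on degree 4 would be C#m (iv), but C#–E#–G# is the major chord from G# major. As a borrowed chord it is labeled IV.

IV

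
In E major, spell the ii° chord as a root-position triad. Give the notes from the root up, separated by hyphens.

F#-A-C

ii° is built on scale degree 2, which is F# in both E major and its parallel. In E minor the chord on F# is F#–A–C.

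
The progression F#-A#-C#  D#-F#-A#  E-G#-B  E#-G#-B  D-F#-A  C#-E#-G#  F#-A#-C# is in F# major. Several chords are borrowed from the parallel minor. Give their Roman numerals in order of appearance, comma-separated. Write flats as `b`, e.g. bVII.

In F# major the diatonic chords are F#, G#m, A#m, B, C#, D#m, E#dim. Of the given chords, F#–A#–C# = F#, D#–F#–A# = D#m, E#–G#–B = E#dim and C#–E#–G# = C# are diatonic. E–G#–B doesn't fit — on degree 7 F# major would have E#dim (vii°). E is the degree-7 chord of F# minor, so it is the borrowed bVII. D–F#–A is not: scale degree 6 in F# major carries D#m (vi). In F# minor the chord on that degree is D, so here it functions as bVI, borrowed from the parallel minor.

bVII, bVI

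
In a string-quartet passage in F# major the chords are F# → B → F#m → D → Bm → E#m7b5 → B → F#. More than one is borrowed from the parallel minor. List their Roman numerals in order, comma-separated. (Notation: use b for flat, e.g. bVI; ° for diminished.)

The diatonic triads in F# major are F#, G#m, A#m, B, C#, D#m, E#dim. Of the given chords, F#, B and E#m7b5 are diatonic. But F#m (F#–A–C#) is foreign: the diatonic I on degree 1 is F#, whereas F#m comes from F# minor. It is labeled i. D (D–F#–A) doesn't fit — on degree 6 F# major would have D#m (vi). D is the degree-6 chord of F# minor, so it is the borrowed bVI. But Bm (B–D–F#) is foreign: the diatonic IV on degree 4 is B, whereas Bm comes from F# minor. It is labeled iv.

i, bVI, iv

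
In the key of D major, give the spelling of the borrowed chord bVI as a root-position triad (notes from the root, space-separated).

Bb D F

The root of bVI is the lowered 6th degree: B becomes Bb. Building the major chord from the parallel minor on Bb: Bb–D–F.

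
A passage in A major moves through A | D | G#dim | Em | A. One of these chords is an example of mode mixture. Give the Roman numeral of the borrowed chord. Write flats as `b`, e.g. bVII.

The diatonic triads in A major are A, Bm, C#m, D, E, F#m, G#dim. A, D and G#dim are all diatonic. But Em (E–G–B) is foreign: the diatonic V on degree 5 is E, whereas Em comes from A minor. It is labeled v.

v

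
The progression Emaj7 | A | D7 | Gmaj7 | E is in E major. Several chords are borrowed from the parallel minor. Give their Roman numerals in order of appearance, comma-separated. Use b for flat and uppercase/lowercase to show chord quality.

bVII7, bIIImaj7

E major has the diatonic set E, F#m, G#m, A, B, C#m, D#dim. Emaj7, A and E all belong to that set. D7 (D–F#–A–C) doesn't fit — on degree 7 E major would have D#dim (vii°). D7 is the degree-7 chord of E minor, so it is the borrowed bVII7. Gmaj7 (G–B–D–F#) doesn't fit — on degree 3 E major would have G#m (iii). Gmaj7 is the degree-3 chord of E minor, so it is the borrowed bIIImaj7.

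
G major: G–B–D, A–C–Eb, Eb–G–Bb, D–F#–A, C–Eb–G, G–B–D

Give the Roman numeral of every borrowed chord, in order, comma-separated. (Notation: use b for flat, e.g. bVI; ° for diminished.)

The diatonic triads in G major are G, Am, Bm, C, D, Em, F#dim. Of the given chords, G–B–D = G and D–F#–A = D are diatonic. A–C–Eb is not: scale degree 2 in G major carries Am (ii). In G minor the chord on that degree is Adim, so here it functions as ii°, borrowed from the parallel minor. Eb–G–Bb is not: scale degree 6 in G major carries Em (vi). In G minor the chord on that degree is Eb, so here it functions as bVI, borrowed from the parallel minor. C–Eb–G is not: scale degree 4 in G major carries C (IV). In G minor the chord on that degree is Cm, so here it functions as iv, borrowed from the parallel minor.

ii°, bVI, iv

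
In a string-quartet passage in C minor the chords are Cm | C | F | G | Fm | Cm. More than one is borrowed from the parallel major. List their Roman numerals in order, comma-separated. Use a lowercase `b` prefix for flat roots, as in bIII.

I, IV

In C minor (with V from harmonic minor) the diatonic chords are Cm, Ddim, Eb, Fm, G, Ab, Bb. Cm, G and Fm are all diatonic. C (C–E–G) doesn't fit — on degree 1 C minor would have Cm (i). C is the degree-1 chord of C major, so it is the borrowed I. But F (F–A–C) is foreign: the diatonic iv on degree 4 is Fm, whereas F comes from C major. It is labeled IV.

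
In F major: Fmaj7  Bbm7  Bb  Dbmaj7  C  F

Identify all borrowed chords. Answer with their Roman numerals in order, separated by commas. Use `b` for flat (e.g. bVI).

iv7, bVImaj7

The diatonic triads in F major are F, Gm, Am, Bb, C, Dm, Edim. Of the given chords, Fmaj7, Bb, C and F are diatonic. But Bbm7 (Bb–Db–F–Ab) is foreign: the diatonic IV on degree 4 is Bb, whereas Bbm7 comes from F minor. It is labeled iv7. Dbmaj7 (Db–F–Ab–C) doesn't fit — on degree 6 F major would have Dm (vi). Dbmaj7 is the degree-6 chord of F minor, so it is the borrowed bVImaj7.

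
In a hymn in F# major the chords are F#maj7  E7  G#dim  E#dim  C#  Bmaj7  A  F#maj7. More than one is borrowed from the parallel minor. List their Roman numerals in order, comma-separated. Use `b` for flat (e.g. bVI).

The diatonic triads in F# major are F#, G#m, A#m, B, C#, D#m, E#dim. F#maj7, E#dim, C# and Bmaj7 all belong to that set. E7 (E–G#–B–D) is not: scale degree 7 in F# major carries E#dim (vii°). In F# minor the chord on that degree is E7, so here it functions as bVII7, borrowed from the parallel minor. But G#dim (G#–B–D) is foreign: the diatonic ii on degree 2 is G#m, whereas G#dim comes from F# minor. It is labeled ii°. A (A–C#–E) is not: scale degree 3 in F# major carries A#m (iii). In F# minor the chord on that degree is A, so here it functions as bIII, borrowed from the parallel minor.

bVII7, ii°, bIII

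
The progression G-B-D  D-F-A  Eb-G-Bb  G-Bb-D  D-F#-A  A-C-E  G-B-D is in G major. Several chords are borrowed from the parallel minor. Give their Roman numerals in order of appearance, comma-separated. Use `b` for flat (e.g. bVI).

v, bVI, i

G major has the diatonic set G, Am, Bm, C, D, Em, F#dim. Of the given chords, G–B–D = G, D–F#–A = D and A–C–E = Am are diatonic. But D–F–A is foreign: the diatonic V on degree 5 is D, whereas Dm comes from G minor. It is labeled v. Eb–G–Bb is not: scale degree 6 in G major carries Em (vi). In G minor the chord on that degree is Eb, so here it functions as bVI, borrowed from the parallel minor. G–Bb–D is not: scale degree 1 in G major carries G (I). In G minor the chord on that degree is Gm, so here it functions as i, borrowed from the parallel minor.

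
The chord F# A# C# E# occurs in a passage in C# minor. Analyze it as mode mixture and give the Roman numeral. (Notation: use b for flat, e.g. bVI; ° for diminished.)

IVmaj7

The root F# is the diatonic 4th degree of C# minor; the borrowing shows in the chord quality. The diatonic chord on degree 4 would be F#m (iv), but F#–A#–C#–E# is the major-seventh chord from C# major. As a borrowed chord it is labeled IVmaj7.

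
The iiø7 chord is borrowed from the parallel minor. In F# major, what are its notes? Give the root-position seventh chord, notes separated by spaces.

G# B D F#

iiø7 is built on scale degree 2, which is G# in both F# major and its parallel. In F# minor the chord on G# is G#–B–D–F#.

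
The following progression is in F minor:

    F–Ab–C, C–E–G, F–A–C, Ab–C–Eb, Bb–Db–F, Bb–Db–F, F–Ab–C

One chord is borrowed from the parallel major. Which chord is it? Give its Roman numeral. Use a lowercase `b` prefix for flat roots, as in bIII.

F minor has the diatonic set Fm, Gdim, Ab, Bbm, C, Db, Eb (with V from harmonic minor). F–Ab–C = Fm, C–E–G = C, Ab–C–Eb = Ab and Bb–Db–F = Bbm are all diatonic. F–A–C is not: scale degree 1 in F minor carries Fm (i). In F major the chord on that degree is F, so here it functions as I, borrowed from the parallel major.

I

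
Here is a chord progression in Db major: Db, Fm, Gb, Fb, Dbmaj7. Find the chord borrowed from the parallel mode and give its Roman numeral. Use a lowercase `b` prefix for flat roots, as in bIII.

bIII

Db major has the diatonic set Db, Ebm, Fm, Gb, Ab, Bbm, Cdim. Db, Fm, Gb and Dbmaj7 are all diatonic. Fb (Fb–Ab–Cb) is not: scale degree 3 in Db major carries Fm (iii). In Db minor the chord on that degree is Fb, so here it functions as bIII, borrowed from the parallel minor.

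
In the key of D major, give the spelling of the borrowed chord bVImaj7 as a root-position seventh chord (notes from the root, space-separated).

Scale degree 6 in D major is B. bVImaj7 uses the lowered form, Bb, taken from D minor. Building the major-seventh chord from the parallel minor on Bb: Bb–D–F–A.

Bb D F A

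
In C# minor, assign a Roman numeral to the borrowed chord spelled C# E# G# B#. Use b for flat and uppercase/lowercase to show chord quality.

C# is scale degree 1 in C# minor. The diatonic chord on degree 1 would be C#m (i), but C#–E#–G#–B# is the major-seventh chord from C# major. As a borrowed chord it is labeled Imaj7.

Imaj7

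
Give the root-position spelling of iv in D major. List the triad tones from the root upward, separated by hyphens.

G-Bb-D

The root, G, is scale degree 4 — the same note in D major and D minor; only the chord quality changes. Building the minor chord from the parallel minor on G: G–Bb–D.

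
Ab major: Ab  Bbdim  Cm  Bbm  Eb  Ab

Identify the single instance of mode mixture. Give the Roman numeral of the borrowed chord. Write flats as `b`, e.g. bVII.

ii°

In Ab major the diatonic chords are Ab, Bbm, Cm, Db, Eb, Fm, Gdim. Ab, Cm, Bbm and Eb are all diatonic. But Bbdim (Bb–Db–Fb) is foreign: the diatonic ii on degree 2 is Bbm, whereas Bbdim comes from Ab minor. It is labeled ii°.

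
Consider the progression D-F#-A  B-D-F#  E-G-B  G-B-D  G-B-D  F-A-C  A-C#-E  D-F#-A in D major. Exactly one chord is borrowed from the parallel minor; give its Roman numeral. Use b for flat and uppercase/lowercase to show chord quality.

The diatonic triads in D major are D, Em, F#m, G, A, Bm, C#dim. D–F#–A = D, B–D–F# = Bm, E–G–B = Em, G–B–D = G and A–C#–E = A all belong to that set. F–A–C is not: scale degree 3 in D major carries F#m (iii). In D minor the chord on that degree is F, so here it functions as bIII, borrowed from the parallel minor.

bIII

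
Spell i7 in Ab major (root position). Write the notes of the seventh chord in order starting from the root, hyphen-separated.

i7 is built on scale degree 1, which is Ab in both Ab major and its parallel. Stacking thirds in Ab minor on Ab gives Ab–Cb–Eb–Gb.

Ab-Cb-Eb-Gb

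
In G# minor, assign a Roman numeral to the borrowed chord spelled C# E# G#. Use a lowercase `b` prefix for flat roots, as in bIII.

C# is scale degree 4 in G# minor. Diatonically G# minor has C#m (iv) on that degree; C#–E#–G# is instead the major chord native to G# major, so it takes the label IV.

IV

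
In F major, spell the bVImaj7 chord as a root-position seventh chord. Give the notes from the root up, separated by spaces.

Db F Ab C

The root of bVImaj7 is the lowered 6th degree: D becomes Db. In F minor the chord on Db is Db–F–Ab–C.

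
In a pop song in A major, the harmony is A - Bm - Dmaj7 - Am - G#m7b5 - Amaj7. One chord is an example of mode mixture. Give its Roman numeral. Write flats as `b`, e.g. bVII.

A major has the diatonic set A, Bm, C#m, D, E, F#m, G#dim. A, Bm, Dmaj7, G#m7b5 and Amaj7 are all diatonic. Am (A–C–E) doesn't fit — on degree 1 A major would have A (I). Am is the degree-1 chord of A minor, so it is the borrowed i.

i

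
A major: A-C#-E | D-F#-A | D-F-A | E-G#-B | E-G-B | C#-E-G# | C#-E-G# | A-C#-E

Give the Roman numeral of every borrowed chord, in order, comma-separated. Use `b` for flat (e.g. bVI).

iv, v

The diatonic triads in A major are A, Bm, C#m, D, E, F#m, G#dim. A–C#–E = A, D–F#–A = D, E–G#–B = E and C#–E–G# = C#m are all diatonic. D–F–A doesn't fit — on degree 4 A major would have D (IV). Dm is the degree-4 chord of A minor, so it is the borrowed iv. E–G–B doesn't fit — on degree 5 A major would have E (V). Em is the degree-5 chord of A minor, so it is the borrowed v.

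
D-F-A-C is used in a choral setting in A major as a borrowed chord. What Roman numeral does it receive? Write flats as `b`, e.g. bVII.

The root D is the diatonic 4th degree of A major; the borrowing shows in the chord quality. Diatonically A major has D (IV) on that degree; D–F–A–C is instead the minor-seventh chord native to A minor, so it takes the label iv7.

iv7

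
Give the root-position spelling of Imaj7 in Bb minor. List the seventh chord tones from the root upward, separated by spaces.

Imaj7 is built on scale degree 1, which is Bb in both Bb minor and its parallel. Stacking thirds in Bb major on Bb gives Bb–D–F–A.

Bb D F A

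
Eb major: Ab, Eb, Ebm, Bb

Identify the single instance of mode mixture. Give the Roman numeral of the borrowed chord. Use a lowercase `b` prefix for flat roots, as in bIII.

i

In Eb major the diatonic chords are Eb, Fm, Gm, Ab, Bb, Cm, Ddim. Ab, Eb and Bb all belong to that set. Ebm (Eb–Gb–Bb) doesn't fit — on degree 1 Eb major would have Eb (I). Ebm is the degree-1 chord of Eb minor, so it is the borrowed i.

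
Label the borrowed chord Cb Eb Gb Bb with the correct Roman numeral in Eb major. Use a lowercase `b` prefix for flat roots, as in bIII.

The root Cb is the lowered 6th scale degree — diatonically Eb major has C there. Cb–Eb–Gb–Bb is a major-seventh chord — the form found in Eb minor, not the diatonic vi (Cm). Borrowed into Eb major it is written bVImaj7.

bVImaj7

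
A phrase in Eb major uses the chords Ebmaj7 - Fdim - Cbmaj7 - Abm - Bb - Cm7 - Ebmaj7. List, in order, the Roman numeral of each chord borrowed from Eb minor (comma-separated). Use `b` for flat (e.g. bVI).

Eb major has the diatonic set Eb, Fm, Gm, Ab, Bb, Cm, Ddim. Ebmaj7, Bb and Cm7 are all diatonic. But Fdim (F–Ab–Cb) is foreign: the diatonic ii on degree 2 is Fm, whereas Fdim comes from Eb minor. It is labeled ii°. But Cbmaj7 (Cb–Eb–Gb–Bb) is foreign: the diatonic vi on degree 6 is Cm, whereas Cbmaj7 comes from Eb minor. It is labeled bVImaj7. Abm (Ab–Cb–Eb) is not: scale degree 4 in Eb major carries Ab (IV). In Eb minor the chord on that degree is Abm, so here it functions as iv, borrowed from the parallel minor.

ii°, bVImaj7, iv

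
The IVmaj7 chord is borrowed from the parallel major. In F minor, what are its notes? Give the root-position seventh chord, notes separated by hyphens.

Bb-D-F-A

IVmaj7 is built on scale degree 4, which is Bb in both F minor and its parallel. Building the major-seventh chord from the parallel major on Bb: Bb–D–F–A.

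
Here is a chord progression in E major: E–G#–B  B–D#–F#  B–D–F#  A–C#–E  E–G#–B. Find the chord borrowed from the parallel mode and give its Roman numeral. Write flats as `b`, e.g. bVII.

The diatonic triads in E major are E, F#m, G#m, A, B, C#m, D#dim. E–G#–B = E, B–D#–F# = B and A–C#–E = A all belong to that set. But B–D–F# is foreign: the diatonic V on degree 5 is B, whereas Bm comes from E minor. It is labeled v.

v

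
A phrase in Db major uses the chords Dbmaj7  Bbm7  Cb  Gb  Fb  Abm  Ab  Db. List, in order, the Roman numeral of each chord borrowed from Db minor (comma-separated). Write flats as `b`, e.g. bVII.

Db major has the diatonic set Db, Ebm, Fm, Gb, Ab, Bbm, Cdim. Of the given chords, Dbmaj7, Bbm7, Gb, Ab and Db are diatonic. Cb (Cb–Eb–Gb) doesn't fit — on degree 7 Db major would have Cdim (vii°). Cb is the degree-7 chord of Db minor, so it is the borrowed bVII. Fb (Fb–Ab–Cb) doesn't fit — on degree 3 Db major would have Fm (iii). Fb is the degree-3 chord of Db minor, so it is the borrowed bIII. Abm (Ab–Cb–Eb) is not: scale degree 5 in Db major carries Ab (V). In Db minor the chord on that degree is Abm, so here it functions as v, borrowed from the parallel minor.

bVII, bIII, v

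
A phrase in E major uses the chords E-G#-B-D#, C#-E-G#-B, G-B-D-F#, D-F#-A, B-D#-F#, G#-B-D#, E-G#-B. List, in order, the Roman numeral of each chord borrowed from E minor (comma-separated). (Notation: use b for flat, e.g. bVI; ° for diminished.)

The diatonic triads in E major are E, F#m, G#m, A, B, C#m, D#dim. Of the given chords, E–G#–B–D# = Emaj7, C#–E–G#–B = C#m7, B–D#–F# = B, G#–B–D# = G#m and E–G#–B = E are diatonic. But G–B–D–F# is foreign: the diatonic iii on degree 3 is G#m, whereas Gmaj7 comes from E minor. It is labeled bIIImaj7. But D–F#–A is foreign: the diatonic vii° on degree 7 is D#dim, whereas D comes from E minor. It is labeled bVII.

bIIImaj7, bVII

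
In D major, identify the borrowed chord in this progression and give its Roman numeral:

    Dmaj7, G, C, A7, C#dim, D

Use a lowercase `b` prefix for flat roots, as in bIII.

bVII

In D major the diatonic chords are D, Em, F#m, G, A, Bm, C#dim. Dmaj7, G, A7, C#dim and D are all diatonic. But C (C–E–G) is foreign: the diatonic vii° on degree 7 is C#dim, whereas C comes from D minor. It is labeled bVII.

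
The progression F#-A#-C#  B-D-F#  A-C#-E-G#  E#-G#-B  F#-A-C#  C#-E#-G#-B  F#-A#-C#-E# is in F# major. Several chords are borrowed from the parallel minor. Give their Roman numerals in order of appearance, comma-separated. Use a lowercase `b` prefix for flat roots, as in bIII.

In F# major the diatonic chords are F#, G#m, A#m, B, C#, D#m, E#dim. F#–A#–C# = F#, E#–G#–B = E#dim, C#–E#–G#–B = C#7 and F#–A#–C#–E# = F#maj7 are all diatonic. B–D–F# doesn't fit — on degree 4 F# major would have B (IV). Bm is the degree-4 chord of F# minor, so it is the borrowed iv. A–C#–E–G# is not: scale degree 3 in F# major carries A#m (iii). In F# minor the chord on that degree is Amaj7, so here it functions as bIIImaj7, borrowed from the parallel minor. F#–A–C# doesn't fit — on degree 1 F# major would have F# (I). F#m is the degree-1 chord of F# minor, so it is the borrowed i.

iv, bIIImaj7, i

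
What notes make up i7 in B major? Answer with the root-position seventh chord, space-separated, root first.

The root, B, is scale degree 1 — the same note in B major and B minor; only the chord quality changes. In B minor the chord on B is B–D–F#–A.

B D F# A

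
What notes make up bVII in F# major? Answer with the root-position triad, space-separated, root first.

bVII is built on the lowered scale degree 7. In F# major degree 7 is E#; lowered it becomes E. Building the major chord from the parallel minor on E: E–G#–B.

E G# B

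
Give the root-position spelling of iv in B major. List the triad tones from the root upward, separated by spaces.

iv is built on scale degree 4, which is E in both B major and its parallel. Stacking thirds in B minor on E gives E–G–B.

E G B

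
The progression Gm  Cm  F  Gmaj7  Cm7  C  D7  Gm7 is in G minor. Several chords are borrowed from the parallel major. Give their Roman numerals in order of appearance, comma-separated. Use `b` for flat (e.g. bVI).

Imaj7, IV

The diatonic triads in G minor (with V from harmonic minor) are Gm, Adim, Bb, Cm, D, Eb, F. Of the given chords, Gm, Cm, F, Cm7, D7 and Gm7 are diatonic. Gmaj7 (G–B–D–F#) is not: scale degree 1 in G minor carries Gm (i). In G major the chord on that degree is Gmaj7, so here it functions as Imaj7, borrowed from the parallel major. C (C–E–G) doesn't fit — on degree 4 G minor would have Cm (iv). C is the degree-4 chord of G major, so it is the borrowed IV.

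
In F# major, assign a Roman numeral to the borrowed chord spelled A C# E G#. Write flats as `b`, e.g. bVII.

bIIImaj7

In F# major scale degree 3 is A#; A is its lowered form, from F# minor. Diatonically F# major has A#m (iii) on that degree; A–C#–E–G# is instead the major-seventh chord native to F# minor, so it takes the label bIIImaj7.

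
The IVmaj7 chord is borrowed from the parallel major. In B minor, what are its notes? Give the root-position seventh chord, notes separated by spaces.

E G# B D#

IVmaj7 is built on scale degree 4, which is E in both B minor and its parallel. Stacking thirds in B major on E gives E–G#–B–D#.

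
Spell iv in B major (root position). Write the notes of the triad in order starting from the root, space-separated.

The root, E, is scale degree 4 — the same note in B major and B minor; only the chord quality changes. In B minor the chord on E is E–G–B.

E G B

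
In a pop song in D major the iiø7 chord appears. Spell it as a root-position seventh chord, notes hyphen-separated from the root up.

iiø7 is built on scale degree 2, which is E in both D major and its parallel. Stacking thirds in D minor on E gives E–G–Bb–D.

E-G-Bb-D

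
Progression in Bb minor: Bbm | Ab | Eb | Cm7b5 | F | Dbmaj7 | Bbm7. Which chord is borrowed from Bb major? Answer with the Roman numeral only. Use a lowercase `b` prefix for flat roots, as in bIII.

The diatonic triads in Bb minor (with V from harmonic minor) are Bbm, Cdim, Db, Ebm, F, Gb, Ab. Bbm, Ab, Cm7b5, F, Dbmaj7 and Bbm7 all belong to that set. Eb (Eb–G–Bb) doesn't fit — on degree 4 Bb minor would have Ebm (iv). Eb is the degree-4 chord of Bb major, so it is the borrowed IV.

IV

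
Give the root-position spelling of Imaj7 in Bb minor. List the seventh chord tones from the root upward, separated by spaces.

Bb D F A

The root, Bb, is scale degree 1 — the same note in Bb minor and Bb major; only the chord quality changes. Stacking thirds in Bb major on Bb gives Bb–D–F–A.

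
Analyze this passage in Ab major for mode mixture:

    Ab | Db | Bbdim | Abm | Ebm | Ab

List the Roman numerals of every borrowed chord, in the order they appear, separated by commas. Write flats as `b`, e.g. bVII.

In Ab major the diatonic chords are Ab, Bbm, Cm, Db, Eb, Fm, Gdim. Of the given chords, Ab and Db are diatonic. But Bbdim (Bb–Db–Fb) is foreign: the diatonic ii on degree 2 is Bbm, whereas Bbdim comes from Ab minor. It is labeled ii°. Abm (Ab–Cb–Eb) is not: scale degree 1 in Ab major carries Ab (I). In Ab minor the chord on that degree is Abm, so here it functions as i, borrowed from the parallel minor. Ebm (Eb–Gb–Bb) doesn't fit — on degree 5 Ab major would have Eb (V). Ebm is the degree-5 chord of Ab minor, so it is the borrowed v.

ii°, i, v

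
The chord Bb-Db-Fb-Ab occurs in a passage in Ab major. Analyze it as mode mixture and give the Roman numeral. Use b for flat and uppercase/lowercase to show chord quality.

The root Bb is the diatonic 2nd degree of Ab major; the borrowing shows in the chord quality. The diatonic chord on degree 2 would be Bbm (ii), but Bb–Db–Fb–Ab is the half-diminished-seventh chord from Ab minor. As a borrowed chord it is labeled iiø7.

iiø7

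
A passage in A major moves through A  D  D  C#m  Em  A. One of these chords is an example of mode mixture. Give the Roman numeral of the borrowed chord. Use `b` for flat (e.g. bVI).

v

The diatonic triads in A major are A, Bm, C#m, D, E, F#m, G#dim. A, D and C#m are all diatonic. Em (E–G–B) doesn't fit — on degree 5 A major would have E (V). Em is the degree-5 chord of A minor, so it is the borrowed v.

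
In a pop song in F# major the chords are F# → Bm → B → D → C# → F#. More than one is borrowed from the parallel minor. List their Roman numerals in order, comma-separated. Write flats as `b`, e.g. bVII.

iv, bVI

F# major has the diatonic set F#, G#m, A#m, B, C#, D#m, E#dim. F#, B and C# all belong to that set. Bm (B–D–F#) doesn't fit — on degree 4 F# major would have B (IV). Bm is the degree-4 chord of F# minor, so it is the borrowed iv. D (D–F#–A) is not: scale degree 6 in F# major carries D#m (vi). In F# minor the chord on that degree is D, so here it functions as bVI, borrowed from the parallel minor.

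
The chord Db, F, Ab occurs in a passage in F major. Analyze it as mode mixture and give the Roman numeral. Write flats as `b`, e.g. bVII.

bVI

The root Db is the lowered 6th scale degree — diatonically F major has D there. Db–F–Ab is a major chord — the form found in F minor, not the diatonic vi (Dm). Borrowed into F major it is written bVI.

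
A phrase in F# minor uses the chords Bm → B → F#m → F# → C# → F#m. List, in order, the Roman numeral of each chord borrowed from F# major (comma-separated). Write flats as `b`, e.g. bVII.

IV, I

F# minor has the diatonic set F#m, G#dim, A, Bm, C#, D, E (with V from harmonic minor). Bm, F#m and C# all belong to that set. B (B–D#–F#) doesn't fit — on degree 4 F# minor would have Bm (iv). B is the degree-4 chord of F# major, so it is the borrowed IV. F# (F#–A#–C#) doesn't fit — on degree 1 F# minor would have F#m (i). F# is the degree-1 chord of F# major, so it is the borrowed I.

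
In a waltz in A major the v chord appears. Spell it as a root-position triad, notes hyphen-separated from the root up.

E-G-B

v is built on scale degree 5, which is E in both A major and its parallel. In A minor the chord on E is E–G–B.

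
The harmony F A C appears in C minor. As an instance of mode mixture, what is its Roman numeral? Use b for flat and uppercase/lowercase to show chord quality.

IV

The root F is the diatonic 4th degree of C minor; the borrowing shows in the chord quality. Diatonically C minor has Fm (iv) on that degree; F–A–C is instead the major chord native to C major, so it takes the label IV.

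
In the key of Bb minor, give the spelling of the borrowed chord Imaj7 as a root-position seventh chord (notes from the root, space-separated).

The root, Bb, is scale degree 1 — the same note in Bb minor and Bb major; only the chord quality changes. Stacking thirds in Bb major on Bb gives Bb–D–F–A.

Bb D F A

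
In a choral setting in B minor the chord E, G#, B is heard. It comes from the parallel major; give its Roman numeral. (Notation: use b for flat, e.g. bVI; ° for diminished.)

The root E is the diatonic 4th degree of B minor; the borrowing shows in the chord quality. Diatonically B minor has Em (iv) on that degree; E–G#–B is instead the major chord native to B major, so it takes the label IV.

IV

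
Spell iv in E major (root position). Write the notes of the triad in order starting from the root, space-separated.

The root, A, is scale degree 4 — the same note in E major and E minor; only the chord quality changes. Building the minor chord from the parallel minor on A: A–C–E.

A C E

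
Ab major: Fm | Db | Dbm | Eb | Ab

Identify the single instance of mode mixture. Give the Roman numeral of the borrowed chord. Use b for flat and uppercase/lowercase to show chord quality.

The diatonic triads in Ab major are Ab, Bbm, Cm, Db, Eb, Fm, Gdim. Of the given chords, Fm, Db, Eb and Ab are diatonic. But Dbm (Db–Fb–Ab) is foreign: the diatonic IV on degree 4 is Db, whereas Dbm comes from Ab minor. It is labeled iv.

iv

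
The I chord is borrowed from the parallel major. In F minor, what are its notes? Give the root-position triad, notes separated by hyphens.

The root, F, is scale degree 1 — the same note in F minor and F major; only the chord quality changes. Stacking thirds in F major on F gives F–A–C.

F-A-C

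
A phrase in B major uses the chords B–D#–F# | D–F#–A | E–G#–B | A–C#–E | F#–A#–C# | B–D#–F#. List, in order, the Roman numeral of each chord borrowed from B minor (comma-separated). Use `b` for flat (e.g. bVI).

In B major the diatonic chords are B, C#m, D#m, E, F#, G#m, A#dim. B–D#–F# = B, E–G#–B = E and F#–A#–C# = F# are all diatonic. But D–F#–A is foreign: the diatonic iii on degree 3 is D#m, whereas D comes from B minor. It is labeled bIII. A–C#–E is not: scale degree 7 in B major carries A#dim (vii°). In B minor the chord on that degree is A, so here it functions as bVII, borrowed from the parallel minor.

bIII, bVII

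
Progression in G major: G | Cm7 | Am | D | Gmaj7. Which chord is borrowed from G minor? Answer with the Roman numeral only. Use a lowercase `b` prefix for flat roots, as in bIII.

In G major the diatonic chords are G, Am, Bm, C, D, Em, F#dim. G, Am, D and Gmaj7 are all diatonic. Cm7 (C–Eb–G–Bb) doesn't fit — on degree 4 G major would have C (IV). Cm7 is the degree-4 chord of G minor, so it is the borrowed iv7.

iv7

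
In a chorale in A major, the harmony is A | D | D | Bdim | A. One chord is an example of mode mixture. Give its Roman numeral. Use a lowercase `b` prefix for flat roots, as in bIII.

ii°

The diatonic triads in A major are A, Bm, C#m, D, E, F#m, G#dim. Of the given chords, A and D are diatonic. Bdim (B–D–F) doesn't fit — on degree 2 A major would have Bm (ii). Bdim is the degree-2 chord of A minor, so it is the borrowed ii°.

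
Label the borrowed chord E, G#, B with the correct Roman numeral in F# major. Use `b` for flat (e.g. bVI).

In F# major scale degree 7 is E#; E is its lowered form, from F# minor. The diatonic chord on degree 7 would be E#dim (vii°), but E–G#–B is the major chord from F# minor. As a borrowed chord it is labeled bVII.

bVII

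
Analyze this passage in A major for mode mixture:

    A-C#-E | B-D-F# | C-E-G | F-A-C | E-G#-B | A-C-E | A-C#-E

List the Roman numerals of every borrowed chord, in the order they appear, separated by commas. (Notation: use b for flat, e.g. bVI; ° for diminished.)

In A major the diatonic chords are A, Bm, C#m, D, E, F#m, G#dim. Of the given chords, A–C#–E = A, B–D–F# = Bm and E–G#–B = E are diatonic. C–E–G doesn't fit — on degree 3 A major would have C#m (iii). C is the degree-3 chord of A minor, so it is the borrowed bIII. But F–A–C is foreign: the diatonic vi on degree 6 is F#m, whereas F comes from A minor. It is labeled bVI. But A–C–E is foreign: the diatonic I on degree 1 is A, whereas Am comes from A minor. It is labeled i.

bIII, bVI, i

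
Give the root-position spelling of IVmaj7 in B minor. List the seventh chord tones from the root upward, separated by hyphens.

IVmaj7 is built on scale degree 4, which is E in both B minor and its parallel. In B major the chord on E is E–G#–B–D#.

E-G#-B-D#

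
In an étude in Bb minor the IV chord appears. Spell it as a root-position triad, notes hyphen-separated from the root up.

IV is built on scale degree 4, which is Eb in both Bb minor and its parallel. Building the major chord from the parallel major on Eb: Eb–G–Bb.

Eb-G-Bb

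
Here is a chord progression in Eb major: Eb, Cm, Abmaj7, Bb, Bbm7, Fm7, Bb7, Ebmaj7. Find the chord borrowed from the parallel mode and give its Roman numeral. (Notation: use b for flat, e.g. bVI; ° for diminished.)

Eb major has the diatonic set Eb, Fm, Gm, Ab, Bb, Cm, Ddim. Of the given chords, Eb, Cm, Abmaj7, Bb, Fm7, Bb7 and Ebmaj7 are diatonic. Bbm7 (Bb–Db–F–Ab) doesn't fit — on degree 5 Eb major would have Bb (V). Bbm7 is the degree-5 chord of Eb minor, so it is the borrowed v7.

v7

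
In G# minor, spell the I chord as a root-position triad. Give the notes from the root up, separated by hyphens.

I is built on scale degree 1, which is G# in both G# minor and its parallel. In G# major the chord on G# is G#–B#–D#.

G#-B#-D#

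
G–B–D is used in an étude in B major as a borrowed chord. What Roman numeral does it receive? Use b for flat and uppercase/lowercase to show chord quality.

G is the lowered form of scale degree 6 in B major (the diatonic degree 6 is G#). G–B–D is a major chord — the form found in B minor, not the diatonic vi (G#m). Borrowed into B major it is written bVI.

bVI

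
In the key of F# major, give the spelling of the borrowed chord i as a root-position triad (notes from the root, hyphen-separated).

i is built on scale degree 1, which is F# in both F# major and its parallel. In F# minor the chord on F# is F#–A–C#.

F#-A-C#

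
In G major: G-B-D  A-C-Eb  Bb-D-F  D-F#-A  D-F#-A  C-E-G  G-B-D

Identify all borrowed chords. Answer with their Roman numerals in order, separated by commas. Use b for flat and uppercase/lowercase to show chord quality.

ii°, bIII

In G major the diatonic chords are G, Am, Bm, C, D, Em, F#dim. G–B–D = G, D–F#–A = D and C–E–G = C are all diatonic. A–C–Eb doesn't fit — on degree 2 G major would have Am (ii). Adim is the degree-2 chord of G minor, so it is the borrowed ii°. Bb–D–F doesn't fit — on degree 3 G major would have Bm (iii). Bb is the degree-3 chord of G minor, so it is the borrowed bIII.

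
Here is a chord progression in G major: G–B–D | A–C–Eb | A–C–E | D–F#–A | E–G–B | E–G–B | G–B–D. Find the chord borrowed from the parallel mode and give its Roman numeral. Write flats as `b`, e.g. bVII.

The diatonic triads in G major are G, Am, Bm, C, D, Em, F#dim. G–B–D = G, A–C–E = Am, D–F#–A = D and E–G–B = Em are all diatonic. But A–C–Eb is foreign: the diatonic ii on degree 2 is Am, whereas Adim comes from G minor. It is labeled ii°.

ii°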